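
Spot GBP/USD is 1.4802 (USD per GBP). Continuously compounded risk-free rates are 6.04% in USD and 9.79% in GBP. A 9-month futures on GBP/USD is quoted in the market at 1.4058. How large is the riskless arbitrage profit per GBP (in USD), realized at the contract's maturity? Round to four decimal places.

0.0333 per GBP (in USD)

Fair futures: F* = S·e^(carry·T), with carry = (r_USD − r_GBP) = 0.0604 − 0.0979 = -0.0375
F* = 1.4802 · e^(-0.0375 × 9/12) = 1.4802 · e^-0.028125 = 1.4802 × 0.972267 = 1.4391
Market 1.4058 < fair 1.4391: forward underpriced → reverse cash-and-carry (short spot, go long the forward).
At maturity, profit = |F_mkt − F*| = |1.4058 − 1.4391| = 0.0333 per GBP (in USD)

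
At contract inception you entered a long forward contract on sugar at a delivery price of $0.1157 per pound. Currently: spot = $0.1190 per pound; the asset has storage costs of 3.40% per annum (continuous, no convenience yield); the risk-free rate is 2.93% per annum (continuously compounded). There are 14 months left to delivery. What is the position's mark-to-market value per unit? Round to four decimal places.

Current fair forward for the remaining 14 months: F = S·e^((r + u)·T), (r + u) = 0.0293 + 0.0340 = 0.0633
F = 0.1190 · e^(0.0633 × 14/12) = 0.1190 × 1.076645 = 0.1281
Value of long forward = (F − K)·e^(−rT) = (0.1281 − 0.1157) · e^(−0.0293·14/12)
= 0.0124 × 0.966394 = 0.0120

$0.0120 per pound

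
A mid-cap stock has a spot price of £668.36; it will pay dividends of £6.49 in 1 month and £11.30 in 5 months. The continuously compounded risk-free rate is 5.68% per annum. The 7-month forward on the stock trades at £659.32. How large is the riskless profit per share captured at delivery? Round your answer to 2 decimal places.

£13.47 per share

PV(dividends) I = 6.49·e^(−0.0568·1/12) + 11.30·e^(−0.0568·5/12) = 17.4951
Fair forward F* = (S − I)·e^(rT) = (668.36 − 17.4951)·e^0.033133 = 650.8649 × 1.033688 = 672.7912
Market £659.32 < fair 672.7912: forward underpriced → reverse cash-and-carry (short the stock, invest proceeds at r, pay the dividends, go long the forward).
Profit at T = |F_mkt − F*| = |659.32 − 672.7912| = £13.47 per share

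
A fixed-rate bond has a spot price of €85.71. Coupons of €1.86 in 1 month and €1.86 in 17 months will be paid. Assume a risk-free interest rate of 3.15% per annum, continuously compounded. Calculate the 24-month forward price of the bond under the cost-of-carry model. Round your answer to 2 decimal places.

€87.41

PV(coupons) I = 1.86·e^(−0.0315·1/12) + 1.86·e^(−0.0315·17/12)
I = 1.8551 + 1.7788 = 3.6339
F = (S − I)·e^(rT) = (85.71 − 3.6339) · e^(0.0315·24/12)
= 82.0761 · e^0.063000 = 82.0761 × 1.065027 = €87.41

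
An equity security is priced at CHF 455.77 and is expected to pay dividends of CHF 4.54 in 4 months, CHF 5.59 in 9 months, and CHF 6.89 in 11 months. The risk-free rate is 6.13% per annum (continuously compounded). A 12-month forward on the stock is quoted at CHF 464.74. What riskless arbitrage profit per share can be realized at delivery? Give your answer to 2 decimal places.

CHF 2.51 per share

PV(dividends) I = 4.54·e^(−0.0613·4/12) + 5.59·e^(−0.0613·9/12) + 6.89·e^(−0.0613·11/12) = 16.3005
Fair forward F* = (S − I)·e^(rT) = (455.77 − 16.3005)·e^0.061300 = 439.4695 × 1.063218 = 467.2519
Market CHF 464.74 < fair 467.2519: forward underpriced → reverse cash-and-carry (short the stock, invest proceeds at r, pay the dividends, go long the forward).
Profit at T = |F_mkt − F*| = |464.74 − 467.2519| = CHF 2.51 per share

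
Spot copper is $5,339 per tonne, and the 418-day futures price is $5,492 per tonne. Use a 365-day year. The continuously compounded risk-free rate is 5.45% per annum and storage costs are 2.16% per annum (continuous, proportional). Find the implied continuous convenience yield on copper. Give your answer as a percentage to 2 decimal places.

F = S·e^((r+u−y)T) ⇒ (r+u−y) = ln(F/S)/T
ln(5492/5339) = 0.028254; /T ⇒ 0.024672
y = r + u − ln(F/S)/T = 0.0545 + 0.0216 − 0.024672 = 0.051428
y = 5.14%

5.14%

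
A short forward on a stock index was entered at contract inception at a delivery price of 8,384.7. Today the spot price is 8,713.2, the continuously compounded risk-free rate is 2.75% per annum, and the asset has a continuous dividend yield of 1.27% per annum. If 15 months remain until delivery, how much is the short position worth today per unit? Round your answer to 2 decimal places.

Current fair forward for the remaining 15 months: F = S·e^((r − q)·T), (r − q) = 0.0275 − 0.0127 = 0.0148
F = 8713.2 · e^(0.0148 × 15/12) = 8713.2 × 1.01867219 = 8875.8945
Value of long forward = (F − K)·e^(−rT) = (8875.8945 − 8384.7) · e^(−0.0275·15/12)
= 491.1945 × 0.96620911 = 474.60
Short position value = −(long value) = -474.60

-474.60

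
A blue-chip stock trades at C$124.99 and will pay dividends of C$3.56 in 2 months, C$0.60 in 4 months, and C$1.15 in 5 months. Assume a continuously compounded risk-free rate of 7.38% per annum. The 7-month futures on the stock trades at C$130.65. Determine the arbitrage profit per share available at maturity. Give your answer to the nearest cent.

C$5.61 per share

PV(dividends) I = 3.56·e^(−0.0738·2/12) + 0.60·e^(−0.0738·4/12) + 1.15·e^(−0.0738·5/12) = 5.2171
Fair futures F* = (S − I)·e^(rT) = (124.99 − 5.2171)·e^0.043050 = 119.7729 × 1.043990 = 125.0417
Market C$130.65 > fair 125.0417: forward overpriced → cash-and-carry (borrow at r, buy the stock and collect the dividends, short the forward).
Profit at T = |F_mkt − F*| = |130.65 − 125.0417| = C$5.61 per share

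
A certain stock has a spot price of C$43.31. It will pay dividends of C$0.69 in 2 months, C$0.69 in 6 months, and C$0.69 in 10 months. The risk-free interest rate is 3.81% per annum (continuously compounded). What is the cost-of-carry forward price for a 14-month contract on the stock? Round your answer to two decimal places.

PV(dividends) I = 0.69·e^(−0.0381·2/12) + 0.69·e^(−0.0381·6/12) + 0.69·e^(−0.0381·10/12)
I = 0.6856 + 0.6770 + 0.6684 = 2.0310
F = (S − I)·e^(rT) = (43.31 − 2.0310) · e^(0.0381·14/12)
= 41.2790 · e^0.044450 = 41.2790 × 1.045453 = C$43.16

C$43.16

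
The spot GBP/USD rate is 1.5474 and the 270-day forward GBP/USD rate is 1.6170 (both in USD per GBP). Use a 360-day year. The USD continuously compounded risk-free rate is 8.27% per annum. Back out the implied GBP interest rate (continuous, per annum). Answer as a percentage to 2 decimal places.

2.40%

F = S·e^((r_USD − r_GBP)T) ⇒ r_GBP = r_USD − ln(F/S)/T
ln(1.6170/1.5474) = 0.043996; /(270/360) = 0.058661
r_GBP = 0.0827 − 0.058661 = 0.024039
r_GBP = 2.40%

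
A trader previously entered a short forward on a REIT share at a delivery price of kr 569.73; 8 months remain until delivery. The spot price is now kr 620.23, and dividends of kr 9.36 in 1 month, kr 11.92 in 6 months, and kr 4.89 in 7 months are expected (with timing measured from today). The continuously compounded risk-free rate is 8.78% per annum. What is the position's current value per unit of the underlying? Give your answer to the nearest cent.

PV(remaining dividends) I = 9.36·e^(−0.0878·1/12) + 11.92·e^(−0.0878·6/12) + 4.89·e^(−0.0878·7/12) = 25.3457
Current forward F = (S − I)·e^(rT) = (620.23 − 25.3457)·e^(0.0878·8/12) = 594.8843 × 1.060280 = 630.7439
Value (long) = (F − K)·e^(−rT) = (630.7439 − 569.73) × 0.943147 = 57.5451
Short position value = −(long value) = -kr 57.55

-kr 57.55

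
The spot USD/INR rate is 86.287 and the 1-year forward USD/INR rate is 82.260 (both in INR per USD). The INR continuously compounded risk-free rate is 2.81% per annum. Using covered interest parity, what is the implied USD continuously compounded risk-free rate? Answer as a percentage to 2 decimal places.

F = S·e^((r_INR − r_USD)T) ⇒ r_USD = r_INR − ln(F/S)/T
ln(82.260/86.287) = -0.047794; /(1) = -0.047794
r_USD = 0.0281 + 0.047794 = 0.075894
r_USD = 7.59%

7.59%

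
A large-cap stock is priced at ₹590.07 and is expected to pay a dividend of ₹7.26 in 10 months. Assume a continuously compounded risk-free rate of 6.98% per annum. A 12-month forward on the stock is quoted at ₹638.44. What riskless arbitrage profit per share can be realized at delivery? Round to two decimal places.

₹13.06 per share

PV(dividends) I = 7.26·e^(−0.0698·10/12) = 6.8498
Fair forward F* = (S − I)·e^(rT) = (590.07 − 6.8498)·e^0.069800 = 583.2202 × 1.072294 = 625.3835
Market ₹638.44 > fair 625.3835: forward overpriced → cash-and-carry (borrow at r, buy the stock and collect the dividends, short the forward).
Profit at T = |F_mkt − F*| = |638.44 − 625.3835| = ₹13.06 per share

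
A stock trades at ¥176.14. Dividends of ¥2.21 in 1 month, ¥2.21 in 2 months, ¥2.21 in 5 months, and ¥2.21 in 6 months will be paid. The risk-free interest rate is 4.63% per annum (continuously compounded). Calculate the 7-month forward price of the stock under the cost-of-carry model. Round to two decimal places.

PV(dividends) I = 2.21·e^(−0.0463·1/12) + 2.21·e^(−0.0463·2/12) + 2.21·e^(−0.0463·5/12) + 2.21·e^(−0.0463·6/12)
I = 2.2015 + 2.1930 + 2.1678 + 2.1594 = 8.7217
F = (S − I)·e^(rT) = (176.14 − 8.7217) · e^(0.0463·7/12)
= 167.4183 · e^0.027008 = 167.4183 × 1.027376 = ¥172.00

¥172.00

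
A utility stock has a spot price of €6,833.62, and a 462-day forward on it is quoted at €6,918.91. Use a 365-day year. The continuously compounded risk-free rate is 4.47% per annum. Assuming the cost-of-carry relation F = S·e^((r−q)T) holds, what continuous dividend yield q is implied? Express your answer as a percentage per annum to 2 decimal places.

3.49%

From F = S·e^((r−q)T): (r − q) = ln(F/S)/T
ln(6918.91/6833.62) = ln(1.012481) = 0.012404
(r − q) = 0.012404 / (462/365) = 0.009800
q = r − ln(F/S)/T = 0.0447 − 0.009800 = 0.034900
q = 3.49%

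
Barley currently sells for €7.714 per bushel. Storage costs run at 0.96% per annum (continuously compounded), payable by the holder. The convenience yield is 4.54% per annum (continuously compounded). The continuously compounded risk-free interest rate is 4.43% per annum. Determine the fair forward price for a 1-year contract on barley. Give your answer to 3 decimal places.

€7.780 per bushel

Net carry = r + u − y = 0.0443 + 0.0096 − 0.0454 = 0.0085
F = S·e^((r+u−y)T) = 7.714 · e^(0.0085 × 1) = 7.714 · e^0.008500
= 7.714 × 1.008536 = €7.780 per bushel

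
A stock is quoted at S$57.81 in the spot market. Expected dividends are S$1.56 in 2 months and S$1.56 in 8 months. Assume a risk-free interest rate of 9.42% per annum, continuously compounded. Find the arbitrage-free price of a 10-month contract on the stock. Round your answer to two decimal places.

S$59.29

PV(dividends) I = 1.56·e^(−0.0942·2/12) + 1.56·e^(−0.0942·8/12)
I = 1.5357 + 1.4650 = 3.0007
F = (S − I)·e^(rT) = (57.81 − 3.0007) · e^(0.0942·10/12)
= 54.8093 · e^0.078500 = 54.8093 × 1.081663 = S$59.29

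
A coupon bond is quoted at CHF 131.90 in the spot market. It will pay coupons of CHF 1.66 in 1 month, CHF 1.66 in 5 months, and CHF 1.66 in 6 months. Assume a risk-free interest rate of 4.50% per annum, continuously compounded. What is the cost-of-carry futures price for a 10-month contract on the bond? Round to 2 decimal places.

PV(coupons) I = 1.66·e^(−0.0450·1/12) + 1.66·e^(−0.0450·5/12) + 1.66·e^(−0.0450·6/12)
I = 1.6538 + 1.6292 + 1.6231 = 4.9061
F = (S − I)·e^(rT) = (131.90 − 4.9061) · e^(0.0450·10/12)
= 126.9939 · e^0.037500 = 126.9939 × 1.038212 = CHF 131.85

CHF 131.85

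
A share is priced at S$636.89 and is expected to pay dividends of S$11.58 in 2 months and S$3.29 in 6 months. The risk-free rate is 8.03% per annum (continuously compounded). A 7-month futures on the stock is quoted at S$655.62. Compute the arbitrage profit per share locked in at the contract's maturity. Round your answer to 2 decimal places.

S$3.47 per share

PV(dividends) I = 11.58·e^(−0.0803·2/12) + 3.29·e^(−0.0803·6/12) = 14.5866
Fair futures F* = (S − I)·e^(rT) = (636.89 − 14.5866)·e^0.046842 = 622.3034 × 1.047956 = 652.1466
Market S$655.62 > fair 652.1466: forward overpriced → cash-and-carry (borrow at r, buy the stock and collect the dividends, short the forward).
Profit at T = |F_mkt − F*| = |655.62 − 652.1466| = S$3.47 per share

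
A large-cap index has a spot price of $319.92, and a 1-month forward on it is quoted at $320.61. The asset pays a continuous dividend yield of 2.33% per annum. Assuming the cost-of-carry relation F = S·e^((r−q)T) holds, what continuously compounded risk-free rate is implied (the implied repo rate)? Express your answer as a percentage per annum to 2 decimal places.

From F = S·e^((r−q)T): (r − q) = ln(F/S)/T
ln(320.61/319.92) = ln(1.002157) = 0.002155
(r − q) = 0.002155 / (1/12) = 0.025860
r = ln(F/S)/T + q = 0.025860 + 0.0233 = 0.049160
r = 4.92%

4.92%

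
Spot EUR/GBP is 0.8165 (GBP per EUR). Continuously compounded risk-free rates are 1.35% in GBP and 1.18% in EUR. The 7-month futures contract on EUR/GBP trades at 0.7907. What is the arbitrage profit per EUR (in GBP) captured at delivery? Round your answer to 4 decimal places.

Fair futures: F* = S·e^(carry·T), with carry = (r_GBP − r_EUR) = 0.0135 − 0.0118 = 0.0017
F* = 0.8165 · e^(0.0017 × 7/12) = 0.8165 · e^0.000992 = 0.8165 × 1.000992 = 0.8173
Market 0.7907 < fair 0.8173: forward underpriced → reverse cash-and-carry (short spot, go long the forward).
At maturity, profit = |F_mkt − F*| = |0.7907 − 0.8173| = 0.0266 per EUR (in GBP)

0.0266 per EUR (in GBP)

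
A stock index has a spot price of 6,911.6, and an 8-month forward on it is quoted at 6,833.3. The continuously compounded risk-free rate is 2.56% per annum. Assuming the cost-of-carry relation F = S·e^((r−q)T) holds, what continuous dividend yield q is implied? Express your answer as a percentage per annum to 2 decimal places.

4.27%

From F = S·e^((r−q)T): (r − q) = ln(F/S)/T
ln(6833.3/6911.6) = ln(0.988671) = -0.011394
(r − q) = -0.011394 / (8/12) = -0.017091
q = r − ln(F/S)/T = 0.0256 + 0.017091 = 0.042691
q = 4.27%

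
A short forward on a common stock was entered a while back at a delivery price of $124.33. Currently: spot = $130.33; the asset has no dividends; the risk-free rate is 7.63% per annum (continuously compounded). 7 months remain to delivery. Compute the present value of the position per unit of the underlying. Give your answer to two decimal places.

Current fair forward for the remaining 7 months: F = S·e^(r·T), r = 0.0763
F = 130.33 · e^(0.0763 × 7/12) = 130.33 × 1.045514 = 136.2618
Value of long forward = (F − K)·e^(−rT) = (136.2618 − 124.33) · e^(−0.0763·7/12)
= 11.9318 × 0.956468 = 11.41
Short position value = −(long value) = -$11.41

-$11.41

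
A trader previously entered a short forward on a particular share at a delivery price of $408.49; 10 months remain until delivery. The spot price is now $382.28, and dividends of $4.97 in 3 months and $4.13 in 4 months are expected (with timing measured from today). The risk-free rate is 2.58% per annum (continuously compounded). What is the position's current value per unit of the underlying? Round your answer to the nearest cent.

PV(remaining dividends) I = 4.97·e^(−0.0258·3/12) + 4.13·e^(−0.0258·4/12) = 9.0327
Current forward F = (S − I)·e^(rT) = (382.28 − 9.0327)·e^(0.0258·10/12) = 373.2473 × 1.021733 = 381.3591
Value (long) = (F − K)·e^(−rT) = (381.3591 − 408.49) × 0.978729 = -26.5538
Short position value = −(long value) = $26.55

$26.55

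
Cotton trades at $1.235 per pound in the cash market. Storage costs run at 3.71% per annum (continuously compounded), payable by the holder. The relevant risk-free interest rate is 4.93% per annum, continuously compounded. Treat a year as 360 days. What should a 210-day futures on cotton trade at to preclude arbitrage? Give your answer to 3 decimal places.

Net carry = r + u − y = 0.0493 + 0.0371 − 0.0000 = 0.0864
F = S·e^((r+u−y)T) = 1.235 · e^(0.0864 × 210/360) = 1.235 · e^0.050400
= 1.235 × 1.051692 = $1.299 per pound

$1.299 per pound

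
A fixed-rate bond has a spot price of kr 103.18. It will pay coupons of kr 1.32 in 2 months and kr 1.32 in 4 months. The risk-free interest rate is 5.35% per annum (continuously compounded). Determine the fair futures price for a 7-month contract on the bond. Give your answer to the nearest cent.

kr 103.76

PV(coupons) I = 1.32·e^(−0.0535·2/12) + 1.32·e^(−0.0535·4/12)
I = 1.3083 + 1.2967 = 2.6050
F = (S − I)·e^(rT) = (103.18 − 2.6050) · e^(0.0535·7/12)
= 100.5750 · e^0.031208 = 100.5750 × 1.031700 = kr 103.76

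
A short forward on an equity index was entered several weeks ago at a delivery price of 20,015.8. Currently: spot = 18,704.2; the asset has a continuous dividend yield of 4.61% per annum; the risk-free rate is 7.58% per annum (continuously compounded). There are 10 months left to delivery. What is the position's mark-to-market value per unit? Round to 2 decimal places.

Current fair forward for the remaining 10 months: F = S·e^((r − q)·T), (r − q) = 0.0758 − 0.0461 = 0.0297
F = 18704.2 · e^(0.0297 × 10/12) = 18704.2 × 1.02505882 = 19172.9052
Value of long forward = (F − K)·e^(−rT) = (19172.9052 − 20015.8) · e^(−0.0758·10/12)
= -842.8948 × 0.93878700 = -791.30
Short position value = −(long value) = 791.30

791.30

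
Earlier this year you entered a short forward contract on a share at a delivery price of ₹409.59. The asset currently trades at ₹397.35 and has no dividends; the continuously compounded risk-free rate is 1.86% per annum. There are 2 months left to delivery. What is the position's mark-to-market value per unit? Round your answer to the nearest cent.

Current fair forward for the remaining 2 months: F = S·e^(r·T), r = 0.0186
F = 397.35 · e^(0.0186 × 2/12) = 397.35 × 1.003105 = 398.5838
Value of long forward = (F − K)·e^(−rT) = (398.5838 − 409.59) · e^(−0.0186·2/12)
= -11.0062 × 0.996905 = -10.97
Short position value = −(long value) = ₹10.97

₹10.97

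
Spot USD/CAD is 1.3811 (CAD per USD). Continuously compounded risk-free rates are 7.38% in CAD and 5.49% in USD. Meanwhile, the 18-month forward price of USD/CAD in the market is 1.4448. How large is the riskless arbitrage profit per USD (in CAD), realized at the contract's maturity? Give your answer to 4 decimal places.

Fair forward: F* = S·e^(carry·T), with carry = (r_CAD − r_USD) = 0.0738 − 0.0549 = 0.0189
F* = 1.3811 · e^(0.0189 × 18/12) = 1.3811 · e^0.028350 = 1.3811 × 1.028756 = 1.4208
Market 1.4448 > fair 1.4208: forward overpriced → cash-and-carry (buy spot, short the forward).
At maturity, profit = |F_mkt − F*| = |1.4448 − 1.4208| = 0.0240 per USD (in CAD)

0.0240 per USD (in CAD)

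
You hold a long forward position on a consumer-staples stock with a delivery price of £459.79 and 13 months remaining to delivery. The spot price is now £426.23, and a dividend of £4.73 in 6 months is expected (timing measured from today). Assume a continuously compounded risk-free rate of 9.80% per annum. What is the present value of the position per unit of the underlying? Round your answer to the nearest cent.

£8.25

PV(remaining dividends) I = 4.73·e^(−0.0980·6/12) = 4.5038
Current forward F = (S − I)·e^(rT) = (426.23 − 4.5038)·e^(0.0980·13/12) = 421.7262 × 1.112007 = 468.9625
Value (long) = (F − K)·e^(−rT) = (468.9625 − 459.79) × 0.899275 = 8.2486
Value = £8.25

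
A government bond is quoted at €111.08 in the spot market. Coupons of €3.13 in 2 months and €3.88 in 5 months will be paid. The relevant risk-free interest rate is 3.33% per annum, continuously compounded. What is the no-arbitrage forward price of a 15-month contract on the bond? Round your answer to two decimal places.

PV(coupons) I = 3.13·e^(−0.0333·2/12) + 3.88·e^(−0.0333·5/12)
I = 3.1127 + 3.8265 = 6.9392
F = (S − I)·e^(rT) = (111.08 − 6.9392) · e^(0.0333·15/12)
= 104.1408 · e^0.041625 = 104.1408 × 1.042503 = €108.57

€108.57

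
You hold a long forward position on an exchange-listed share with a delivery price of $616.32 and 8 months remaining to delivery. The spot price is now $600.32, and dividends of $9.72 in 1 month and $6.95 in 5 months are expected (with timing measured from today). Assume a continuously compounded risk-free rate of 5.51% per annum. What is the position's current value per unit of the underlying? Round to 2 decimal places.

PV(remaining dividends) I = 9.72·e^(−0.0551·1/12) + 6.95·e^(−0.0551·5/12) = 16.4677
Current forward F = (S − I)·e^(rT) = (600.32 − 16.4677)·e^(0.0551·8/12) = 583.8523 × 1.037416 = 605.6977
Value (long) = (F − K)·e^(−rT) = (605.6977 − 616.32) × 0.963933 = -10.2392
Value = -$10.24

-$10.24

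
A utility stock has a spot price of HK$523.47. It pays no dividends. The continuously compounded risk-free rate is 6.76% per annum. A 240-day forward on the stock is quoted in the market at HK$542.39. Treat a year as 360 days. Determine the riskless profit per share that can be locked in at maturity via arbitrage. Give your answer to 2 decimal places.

Fair forward: F* = S·e^(carry·T), with carry = r = 0.0676
F* = 523.47 · e^(0.0676 × 240/360) = 523.47 · e^0.045067 = 523.47 × 1.046098 = HK$547.6009
Market HK$542.39 < fair HK$547.6009: forward underpriced → reverse cash-and-carry (short spot, go long the forward).
At maturity, profit = |F_mkt − F*| = |542.39 − 547.6009| = HK$5.21 per share

HK$5.21 per share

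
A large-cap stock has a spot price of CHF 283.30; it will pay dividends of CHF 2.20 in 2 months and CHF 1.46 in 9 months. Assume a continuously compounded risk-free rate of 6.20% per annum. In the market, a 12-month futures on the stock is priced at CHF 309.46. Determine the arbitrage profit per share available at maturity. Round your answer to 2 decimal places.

CHF 11.84 per share

PV(dividends) I = 2.20·e^(−0.0620·2/12) + 1.46·e^(−0.0620·9/12) = 3.5710
Fair futures F* = (S − I)·e^(rT) = (283.30 − 3.5710)·e^0.062000 = 279.7290 × 1.063962 = 297.6210
Market CHF 309.46 > fair 297.6210: forward overpriced → cash-and-carry (borrow at r, buy the stock and collect the dividends, short the forward).
Profit at T = |F_mkt − F*| = |309.46 − 297.6210| = CHF 11.84 per share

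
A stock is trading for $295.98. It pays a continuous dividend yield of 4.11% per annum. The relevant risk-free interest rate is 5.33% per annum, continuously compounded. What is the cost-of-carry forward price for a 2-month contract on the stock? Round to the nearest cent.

F = S·e^((r − q)T) = 295.98 · e^((0.0533 − 0.0411) × 2/12)
= 295.98 · e^0.002033 = 295.98 × 1.002035
F = $296.58

$296.58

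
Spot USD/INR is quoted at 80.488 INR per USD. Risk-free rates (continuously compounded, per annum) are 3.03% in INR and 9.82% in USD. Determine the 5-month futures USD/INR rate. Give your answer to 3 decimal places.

F = S·e^((r_INR − r_USD)T) = 80.488 · e^((0.0303 − 0.0982) × 5/12)
= 80.488 · e^-0.028292 = 80.488 × 0.972104
F = 78.243 INR per USD

78.243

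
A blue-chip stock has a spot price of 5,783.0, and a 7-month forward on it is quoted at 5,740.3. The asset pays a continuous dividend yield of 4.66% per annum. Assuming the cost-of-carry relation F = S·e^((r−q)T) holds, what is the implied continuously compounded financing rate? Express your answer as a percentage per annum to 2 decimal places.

From F = S·e^((r−q)T): (r − q) = ln(F/S)/T
ln(5740.3/5783.0) = ln(0.992616) = -0.007411
(r − q) = -0.007411 / (7/12) = -0.012705
r = ln(F/S)/T + q = -0.012705 + 0.0466 = 0.033895
r = 3.39%

3.39%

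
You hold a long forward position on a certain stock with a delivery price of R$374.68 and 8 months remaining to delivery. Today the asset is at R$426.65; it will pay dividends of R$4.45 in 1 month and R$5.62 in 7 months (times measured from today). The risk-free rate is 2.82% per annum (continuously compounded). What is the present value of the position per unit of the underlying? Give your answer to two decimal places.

PV(remaining dividends) I = 4.45·e^(−0.0282·1/12) + 5.62·e^(−0.0282·7/12) = 9.9679
Current forward F = (S − I)·e^(rT) = (426.65 − 9.9679)·e^(0.0282·8/12) = 416.6821 × 1.018978 = 424.5899
Value (long) = (F − K)·e^(−rT) = (424.5899 − 374.68) × 0.981376 = 48.9804
Value = R$48.98

R$48.98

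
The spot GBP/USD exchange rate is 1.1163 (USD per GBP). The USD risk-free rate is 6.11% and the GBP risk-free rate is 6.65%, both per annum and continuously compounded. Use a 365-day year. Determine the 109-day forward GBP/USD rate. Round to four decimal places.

1.1145

F = S·e^((r_USD − r_GBP)T) = 1.1163 · e^((0.0611 − 0.0665) × 109/365)
= 1.1163 · e^-0.001613 = 1.1163 × 0.998388
F = 1.1145 USD per GBP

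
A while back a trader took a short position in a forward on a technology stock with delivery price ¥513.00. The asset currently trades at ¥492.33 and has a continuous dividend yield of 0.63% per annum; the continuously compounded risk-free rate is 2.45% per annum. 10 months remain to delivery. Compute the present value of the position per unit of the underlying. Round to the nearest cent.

Current fair forward for the remaining 10 months: F = S·e^((r − q)·T), (r − q) = 0.0245 − 0.0063 = 0.0182
F = 492.33 · e^(0.0182 × 10/12) = 492.33 × 1.015282 = 499.8538
Value of long forward = (F − K)·e^(−rT) = (499.8538 − 513.00) · e^(−0.0245·10/12)
= -13.1462 × 0.979790 = -12.88
Short position value = −(long value) = ¥12.88

¥12.88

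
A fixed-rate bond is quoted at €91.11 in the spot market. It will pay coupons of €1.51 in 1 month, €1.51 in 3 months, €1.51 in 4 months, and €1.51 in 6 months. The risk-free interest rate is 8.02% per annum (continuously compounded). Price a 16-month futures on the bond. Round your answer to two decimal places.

€94.83

PV(coupons) I = 1.51·e^(−0.0802·1/12) + 1.51·e^(−0.0802·3/12) + 1.51·e^(−0.0802·4/12) + 1.51·e^(−0.0802·6/12)
I = 1.4999 + 1.4800 + 1.4702 + 1.4506 = 5.9007
F = (S − I)·e^(rT) = (91.11 − 5.9007) · e^(0.0802·16/12)
= 85.2093 · e^0.106933 = 85.2093 × 1.112860 = €94.83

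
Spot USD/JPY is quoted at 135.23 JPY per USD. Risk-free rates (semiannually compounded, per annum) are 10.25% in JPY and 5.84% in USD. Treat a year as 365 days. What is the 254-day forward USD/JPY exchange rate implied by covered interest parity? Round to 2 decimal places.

139.28

By covered interest parity, F = S · (1+r_JPY/2)^(2T) / (1+r_USD/2)^(2T)
= 135.23 × 1.072038 / 1.040871 = 135.23 × 1.029943
F = 139.28 JPY per USD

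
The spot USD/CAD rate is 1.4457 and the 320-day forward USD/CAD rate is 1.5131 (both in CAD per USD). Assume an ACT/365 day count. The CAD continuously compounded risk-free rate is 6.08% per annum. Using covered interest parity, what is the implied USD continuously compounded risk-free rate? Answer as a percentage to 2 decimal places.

F = S·e^((r_CAD − r_USD)T) ⇒ r_USD = r_CAD − ln(F/S)/T
ln(1.5131/1.4457) = 0.045567; /(320/365) = 0.051975
r_USD = 0.0608 − 0.051975 = 0.008825
r_USD = 0.88%

0.88%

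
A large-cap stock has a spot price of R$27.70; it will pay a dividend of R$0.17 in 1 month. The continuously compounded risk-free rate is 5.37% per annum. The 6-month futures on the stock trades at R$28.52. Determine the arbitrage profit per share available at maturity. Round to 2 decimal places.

PV(dividends) I = 0.17·e^(−0.0537·1/12) = 0.1692
Fair futures F* = (S − I)·e^(rT) = (27.70 − 0.1692)·e^0.026850 = 27.5308 × 1.027214 = 28.2800
Market R$28.52 > fair 28.2800: forward overpriced → cash-and-carry (borrow at r, buy the stock and collect the dividends, short the forward).
Profit at T = |F_mkt − F*| = |28.52 − 28.2800| = R$0.24 per share

R$0.24 per share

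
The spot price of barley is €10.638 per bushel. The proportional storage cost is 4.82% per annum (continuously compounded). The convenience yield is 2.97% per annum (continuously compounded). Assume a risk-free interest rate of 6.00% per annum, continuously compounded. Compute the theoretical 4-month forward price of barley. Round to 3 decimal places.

Net carry = r + u − y = 0.0600 + 0.0482 − 0.0297 = 0.0785
F = S·e^((r+u−y)T) = 10.638 · e^(0.0785 × 4/12) = 10.638 · e^0.026167
= 10.638 × 1.026512 = €10.920 per bushel

€10.920 per bushel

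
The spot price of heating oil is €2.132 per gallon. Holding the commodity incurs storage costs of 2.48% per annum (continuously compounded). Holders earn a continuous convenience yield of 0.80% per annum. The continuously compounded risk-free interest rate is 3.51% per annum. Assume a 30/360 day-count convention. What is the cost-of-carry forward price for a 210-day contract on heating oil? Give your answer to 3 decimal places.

€2.198 per gallon

Net carry = r + u − y = 0.0351 + 0.0248 − 0.0080 = 0.0519
F = S·e^((r+u−y)T) = 2.132 · e^(0.0519 × 210/360) = 2.132 · e^0.030275
= 2.132 × 1.030738 = €2.198 per gallon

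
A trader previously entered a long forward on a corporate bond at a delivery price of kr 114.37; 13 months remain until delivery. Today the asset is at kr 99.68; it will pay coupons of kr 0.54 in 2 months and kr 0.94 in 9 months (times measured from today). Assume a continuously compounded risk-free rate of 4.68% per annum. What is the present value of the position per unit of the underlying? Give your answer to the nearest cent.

PV(remaining coupons) I = 0.54·e^(−0.0468·2/12) + 0.94·e^(−0.0468·9/12) = 1.4434
Current forward F = (S − I)·e^(rT) = (99.68 − 1.4434)·e^(0.0468·13/12) = 98.2366 × 1.052007 = 103.3456
Value (long) = (F − K)·e^(−rT) = (103.3456 − 114.37) × 0.950564 = -10.4794
Value = -kr 10.48

-kr 10.48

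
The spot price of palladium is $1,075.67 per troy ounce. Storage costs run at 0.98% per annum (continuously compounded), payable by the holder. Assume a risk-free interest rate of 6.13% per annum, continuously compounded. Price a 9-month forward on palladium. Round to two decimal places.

$1,134.59 per troy ounce

Net carry = r + u − y = 0.0613 + 0.0098 − 0.0000 = 0.0711
F = S·e^((r+u−y)T) = 1075.67 · e^(0.0711 × 9/12) = 1075.67 · e^0.05332500
= 1075.67 × 1.05477239 = $1,134.59 per troy ounce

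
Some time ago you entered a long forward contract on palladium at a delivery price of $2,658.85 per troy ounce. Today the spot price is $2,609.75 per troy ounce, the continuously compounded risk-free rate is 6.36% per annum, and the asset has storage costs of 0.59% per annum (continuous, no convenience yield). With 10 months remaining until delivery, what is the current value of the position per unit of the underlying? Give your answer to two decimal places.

$101.01 per troy ounce

Current fair forward for the remaining 10 months: F = S·e^((r + u)·T), (r + u) = 0.0636 + 0.0059 = 0.0695
F = 2609.75 · e^(0.0695 × 10/12) = 2609.75 × 1.05962669 = 2765.3608
Value of long forward = (F − K)·e^(−rT) = (2765.3608 − 2658.85) · e^(−0.0636·10/12)
= 106.5108 × 0.94838001 = 101.01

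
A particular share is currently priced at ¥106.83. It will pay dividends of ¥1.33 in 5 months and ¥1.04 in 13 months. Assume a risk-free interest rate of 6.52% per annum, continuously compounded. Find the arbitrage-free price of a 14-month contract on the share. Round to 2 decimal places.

PV(dividends) I = 1.33·e^(−0.0652·5/12) + 1.04·e^(−0.0652·13/12)
I = 1.2944 + 0.9691 = 2.2635
F = (S − I)·e^(rT) = (106.83 − 2.2635) · e^(0.0652·14/12)
= 104.5665 · e^0.076067 = 104.5665 × 1.079035 = ¥112.83

¥112.83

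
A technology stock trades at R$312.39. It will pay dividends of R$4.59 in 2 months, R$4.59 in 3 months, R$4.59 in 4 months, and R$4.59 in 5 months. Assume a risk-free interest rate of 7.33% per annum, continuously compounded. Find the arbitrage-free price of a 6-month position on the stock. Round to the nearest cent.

PV(dividends) I = 4.59·e^(−0.0733·2/12) + 4.59·e^(−0.0733·3/12) + 4.59·e^(−0.0733·4/12) + 4.59·e^(−0.0733·5/12)
I = 4.5343 + 4.5067 + 4.4792 + 4.4519 = 17.9721
F = (S − I)·e^(rT) = (312.39 − 17.9721) · e^(0.0733·6/12)
= 294.4179 · e^0.036650 = 294.4179 × 1.037330 = R$305.41

R$305.41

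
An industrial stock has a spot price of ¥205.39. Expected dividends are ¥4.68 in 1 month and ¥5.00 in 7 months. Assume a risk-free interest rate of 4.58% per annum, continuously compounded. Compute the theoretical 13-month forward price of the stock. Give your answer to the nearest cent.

PV(dividends) I = 4.68·e^(−0.0458·1/12) + 5.00·e^(−0.0458·7/12)
I = 4.6622 + 4.8682 = 9.5304
F = (S − I)·e^(rT) = (205.39 − 9.5304) · e^(0.0458·13/12)
= 195.8596 · e^0.049617 = 195.8596 × 1.050869 = ¥205.82

¥205.82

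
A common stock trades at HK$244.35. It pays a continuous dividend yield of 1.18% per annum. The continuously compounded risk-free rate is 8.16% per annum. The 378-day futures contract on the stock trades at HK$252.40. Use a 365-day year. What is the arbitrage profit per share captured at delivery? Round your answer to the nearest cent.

Fair futures: F* = S·e^(carry·T), with carry = (r − q) = 0.0816 − 0.0118 = 0.0698
F* = 244.35 · e^(0.0698 × 378/365) = 244.35 · e^0.072286 = 244.35 × 1.074963 = HK$262.6672
Market HK$252.40 < fair HK$262.6672: forward underpriced → reverse cash-and-carry (short spot, go long the forward).
At maturity, profit = |F_mkt − F*| = |252.40 − 262.6672| = HK$10.27 per share

HK$10.27 per share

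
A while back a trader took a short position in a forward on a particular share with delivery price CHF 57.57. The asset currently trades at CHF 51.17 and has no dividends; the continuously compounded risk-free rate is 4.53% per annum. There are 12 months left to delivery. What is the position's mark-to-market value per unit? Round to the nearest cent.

CHF 3.85

Current fair forward for the remaining 12 months: F = S·e^(r·T), r = 0.0453
F = 51.17 · e^(0.0453 × 12/12) = 51.17 × 1.046342 = 53.5413
Value of long forward = (F − K)·e^(−rT) = (53.5413 − 57.57) · e^(−0.0453·12/12)
= -4.0287 × 0.955711 = -3.85
Short position value = −(long value) = CHF 3.85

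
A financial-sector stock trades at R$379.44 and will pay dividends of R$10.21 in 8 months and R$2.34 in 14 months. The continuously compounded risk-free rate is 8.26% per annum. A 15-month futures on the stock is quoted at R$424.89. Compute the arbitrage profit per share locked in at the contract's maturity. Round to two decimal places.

R$17.25 per share

PV(dividends) I = 10.21·e^(−0.0826·8/12) + 2.34·e^(−0.0826·14/12) = 11.7880
Fair futures F* = (S − I)·e^(rT) = (379.44 − 11.7880)·e^0.103250 = 367.6520 × 1.108769 = 407.6411
Market R$424.89 > fair 407.6411: forward overpriced → cash-and-carry (borrow at r, buy the stock and collect the dividends, short the forward).
Profit at T = |F_mkt − F*| = |424.89 − 407.6411| = R$17.25 per share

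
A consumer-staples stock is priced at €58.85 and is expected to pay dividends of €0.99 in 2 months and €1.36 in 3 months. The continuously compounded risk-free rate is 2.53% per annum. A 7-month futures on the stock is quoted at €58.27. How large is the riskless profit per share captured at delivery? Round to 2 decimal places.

€0.92 per share

PV(dividends) I = 0.99·e^(−0.0253·2/12) + 1.36·e^(−0.0253·3/12) = 2.3373
Fair futures F* = (S − I)·e^(rT) = (58.85 − 2.3373)·e^0.014758 = 56.5127 × 1.014867 = 57.3529
Market €58.27 > fair 57.3529: forward overpriced → cash-and-carry (borrow at r, buy the stock and collect the dividends, short the forward).
Profit at T = |F_mkt − F*| = |58.27 − 57.3529| = €0.92 per share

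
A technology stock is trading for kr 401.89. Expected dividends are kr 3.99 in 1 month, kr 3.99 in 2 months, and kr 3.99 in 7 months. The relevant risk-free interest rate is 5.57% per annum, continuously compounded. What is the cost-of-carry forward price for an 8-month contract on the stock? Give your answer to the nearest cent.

PV(dividends) I = 3.99·e^(−0.0557·1/12) + 3.99·e^(−0.0557·2/12) + 3.99·e^(−0.0557·7/12)
I = 3.9715 + 3.9531 + 3.8624 = 11.7870
F = (S − I)·e^(rT) = (401.89 − 11.7870) · e^(0.0557·8/12)
= 390.1030 · e^0.037133 = 390.1030 × 1.037831 = kr 404.86

kr 404.86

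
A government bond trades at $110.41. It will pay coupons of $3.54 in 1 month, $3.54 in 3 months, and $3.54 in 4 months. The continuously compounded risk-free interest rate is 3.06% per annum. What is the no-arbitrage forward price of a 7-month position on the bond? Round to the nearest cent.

$101.66

PV(coupons) I = 3.54·e^(−0.0306·1/12) + 3.54·e^(−0.0306·3/12) + 3.54·e^(−0.0306·4/12)
I = 3.5310 + 3.5130 + 3.5041 = 10.5481
F = (S − I)·e^(rT) = (110.41 − 10.5481) · e^(0.0306·7/12)
= 99.8619 · e^0.017850 = 99.8619 × 1.018010 = $101.66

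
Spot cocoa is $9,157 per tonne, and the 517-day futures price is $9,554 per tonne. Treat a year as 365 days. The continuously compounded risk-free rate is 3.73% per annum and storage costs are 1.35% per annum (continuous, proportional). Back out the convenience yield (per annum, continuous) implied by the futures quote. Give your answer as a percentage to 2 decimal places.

F = S·e^((r+u−y)T) ⇒ (r+u−y) = ln(F/S)/T
ln(9554/9157) = 0.042441; /T ⇒ 0.029963
y = r + u − ln(F/S)/T = 0.0373 + 0.0135 − 0.029963 = 0.020837
y = 2.08%

2.08%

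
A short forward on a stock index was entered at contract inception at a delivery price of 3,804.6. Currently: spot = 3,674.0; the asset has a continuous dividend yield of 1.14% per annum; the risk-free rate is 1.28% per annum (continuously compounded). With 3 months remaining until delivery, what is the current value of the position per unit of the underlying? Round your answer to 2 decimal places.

128.90

Current fair forward for the remaining 3 months: F = S·e^((r − q)·T), (r − q) = 0.0128 − 0.0114 = 0.0014
F = 3674.0 · e^(0.0014 × 3/12) = 3674.0 × 1.00035006 = 3675.2861
Value of long forward = (F − K)·e^(−rT) = (3675.2861 − 3804.6) · e^(−0.0128·3/12)
= -129.3139 × 0.99680511 = -128.90
Short position value = −(long value) = 128.90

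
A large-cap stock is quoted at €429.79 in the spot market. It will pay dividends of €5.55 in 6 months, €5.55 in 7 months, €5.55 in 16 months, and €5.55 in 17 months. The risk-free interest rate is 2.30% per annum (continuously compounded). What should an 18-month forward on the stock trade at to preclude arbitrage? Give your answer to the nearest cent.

PV(dividends) I = 5.55·e^(−0.0230·6/12) + 5.55·e^(−0.0230·7/12) + 5.55·e^(−0.0230·16/12) + 5.55·e^(−0.0230·17/12)
I = 5.4865 + 5.4760 + 5.3824 + 5.3721 = 21.7170
F = (S − I)·e^(rT) = (429.79 − 21.7170) · e^(0.0230·18/12)
= 408.0730 · e^0.034500 = 408.0730 × 1.035102 = €422.40

€422.40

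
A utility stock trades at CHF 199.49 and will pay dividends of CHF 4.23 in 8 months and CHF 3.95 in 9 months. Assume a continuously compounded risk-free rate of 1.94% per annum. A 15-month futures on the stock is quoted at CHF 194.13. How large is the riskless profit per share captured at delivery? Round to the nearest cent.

CHF 1.99 per share

PV(dividends) I = 4.23·e^(−0.0194·8/12) + 3.95·e^(−0.0194·9/12) = 8.0686
Fair futures F* = (S − I)·e^(rT) = (199.49 − 8.0686)·e^0.024250 = 191.4214 × 1.024546 = 196.1200
Market CHF 194.13 < fair 196.1200: forward underpriced → reverse cash-and-carry (short the stock, invest proceeds at r, pay the dividends, go long the forward).
Profit at T = |F_mkt − F*| = |194.13 − 196.1200| = CHF 1.99 per share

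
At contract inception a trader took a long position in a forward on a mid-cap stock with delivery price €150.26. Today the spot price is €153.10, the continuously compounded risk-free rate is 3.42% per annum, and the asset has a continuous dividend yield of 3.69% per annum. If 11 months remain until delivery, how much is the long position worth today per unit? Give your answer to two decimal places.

€2.39

Current fair forward for the remaining 11 months: F = S·e^((r − q)·T), (r − q) = 0.0342 − 0.0369 = -0.0027
F = 153.10 · e^(-0.0027 × 11/12) = 153.10 × 0.997528 = 152.7215
Value of long forward = (F − K)·e^(−rT) = (152.7215 − 150.26) · e^(−0.0342·11/12)
= 2.4615 × 0.969136 = 2.39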